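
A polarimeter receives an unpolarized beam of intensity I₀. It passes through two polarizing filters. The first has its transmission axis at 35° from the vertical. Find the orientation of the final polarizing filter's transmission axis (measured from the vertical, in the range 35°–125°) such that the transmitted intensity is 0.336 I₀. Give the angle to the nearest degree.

Unpolarized light through the first polarizer → I₁ = ½ I₀, now polarized at 35°.
Need I₂/I₀ = 0.336, so cos²(θ − 35°) = 0.336 / 0.5 = 0.672.
θ − 35° = arccos(√0.672) = 34.9°, giving θ ≈ 35 + 34.9 = 69.9°.

θ ≈ 70°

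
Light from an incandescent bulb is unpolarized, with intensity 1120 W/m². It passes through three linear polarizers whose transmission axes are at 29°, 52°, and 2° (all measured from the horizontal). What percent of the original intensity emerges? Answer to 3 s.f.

≈ 17.5%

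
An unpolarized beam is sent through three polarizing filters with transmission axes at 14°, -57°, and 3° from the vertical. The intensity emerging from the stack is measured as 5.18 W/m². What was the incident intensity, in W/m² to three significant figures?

Unpolarized light through the first polarizer → I₁ = ½ I₀, now polarized at 14°.
I₂ = I₁ cos²(-57° − 14°) = 0.5 I₀ · cos²(71°) = 0.053 I₀.
I₃ = I₂ cos²(3° + 57°) = 0.053 I₀ · cos²(60°) = 0.01325 I₀.
So 5.18 W/m² = 0.01325 I₀, giving I₀ = 5.18/0.01325 = 391 W/m².

I₀ ≈ 391 W/m²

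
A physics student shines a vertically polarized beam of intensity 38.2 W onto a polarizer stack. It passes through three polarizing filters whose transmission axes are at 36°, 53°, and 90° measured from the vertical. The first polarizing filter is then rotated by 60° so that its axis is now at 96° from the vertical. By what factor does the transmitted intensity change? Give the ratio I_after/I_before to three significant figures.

Before rotation:
By Malus's law, I₁ = I₀ cos²(36° − 0°) = I₀ cos²(36°) = 0.6545 I₀.
I₂ = I₁ cos²(53° − 36°) = 0.6545 I₀ · cos²(17°) = 0.5986 I₀.
I₃ = I₂ cos²(90° − 53°) = 0.5986 I₀ · cos²(37°) = 0.3818 I₀.
After rotation:
I₁ = I₀ cos²(96° − 0°) = I₀ cos²(84°) = 0.01093 I₀.
I₂ = I₁ cos²(53° − 96°) = 0.01093 I₀ · cos²(43°) = 0.005844 I₀.
I₃ = I₂ cos²(90° − 53°) = 0.005844 I₀ · cos²(37°) = 0.003728 I₀.
Ratio = 0.003728 / 0.3818 = 0.009764.

I_new/I_old ≈ 0.00976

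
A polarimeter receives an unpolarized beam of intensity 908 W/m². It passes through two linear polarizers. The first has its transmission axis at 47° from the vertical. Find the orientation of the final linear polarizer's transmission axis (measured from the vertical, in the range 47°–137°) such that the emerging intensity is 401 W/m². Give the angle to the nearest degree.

θ ≈ 67°

Unpolarized light through the first polarizer → I₁ = ½ I₀, now polarized at 47°.
Target fraction: 401 / 908 W/m² = 0.4416 of I₀.
Need I₂/I₀ = 0.4416, so cos²(θ − 47°) = 0.4416 / 0.5 = 0.8833.
θ − 47° = arccos(√0.8833) = 20.0°, giving θ ≈ 47 + 20.0 = 67.0°.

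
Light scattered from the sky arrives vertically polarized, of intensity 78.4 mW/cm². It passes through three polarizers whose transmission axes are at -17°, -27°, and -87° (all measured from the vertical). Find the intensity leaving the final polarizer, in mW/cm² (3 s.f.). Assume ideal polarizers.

I₁ = 78.4 mW/cm² · cos²(17°) = 71.7 mW/cm².
I₂ = I₁ · cos²(10°) = 71.7 · 0.9698 = 69.54 mW/cm².
I₃ = I₂ · cos²(60°) = 69.54 · 0.25 = 17.38 mW/cm².

I ≈ 17.4 mW/cm²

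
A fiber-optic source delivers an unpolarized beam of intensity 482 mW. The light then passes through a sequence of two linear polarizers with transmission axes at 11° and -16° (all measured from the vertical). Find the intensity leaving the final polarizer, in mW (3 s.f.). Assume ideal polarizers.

I ≈ 191 mW

Unpolarized light through the first polarizer → I₁ = 482 mW/2 = 241 mW, polarized at 11°.
I₂ = I₁ · cos²(27°) = 241 · 0.7939 = 191.3 mW.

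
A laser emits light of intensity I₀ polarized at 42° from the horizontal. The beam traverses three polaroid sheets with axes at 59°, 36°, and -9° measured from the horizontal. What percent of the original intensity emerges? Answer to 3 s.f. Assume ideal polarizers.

I₁ = I₀ cos²(59° − 42°) = I₀ cos²(17°) = 0.9145 I₀.
I₂ = I₁ cos²(36° − 59°) = 0.9145 I₀ · cos²(23°) = 0.7749 I₀.
I₃ = I₂ cos²(-9° − 36°) = 0.7749 I₀ · cos²(45°) = 0.3874 I₀.
That is 38.74% of the incident intensity.

≈ 38.7%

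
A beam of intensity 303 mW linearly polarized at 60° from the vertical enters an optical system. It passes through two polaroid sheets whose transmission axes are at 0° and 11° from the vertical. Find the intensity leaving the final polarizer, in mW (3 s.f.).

I ≈ 73.0 mW

I₁ = 303 mW · cos²(60°) = 75.75 mW.
I₂ = I₁ · cos²(11°) = 75.75 · 0.9636 = 72.99 mW.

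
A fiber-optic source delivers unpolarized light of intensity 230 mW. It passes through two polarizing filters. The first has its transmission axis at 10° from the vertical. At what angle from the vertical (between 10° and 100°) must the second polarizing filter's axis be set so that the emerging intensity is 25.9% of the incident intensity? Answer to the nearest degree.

Unpolarized light through the first polarizer → I₁ = ½ I₀, now polarized at 10°.
Need I₂/I₀ = 0.259, so cos²(θ − 10°) = 0.259 / 0.5 = 0.518.
θ − 10° = arccos(√0.518) = 44.0°, giving θ ≈ 10 + 44.0 = 54.0°.

θ ≈ 54°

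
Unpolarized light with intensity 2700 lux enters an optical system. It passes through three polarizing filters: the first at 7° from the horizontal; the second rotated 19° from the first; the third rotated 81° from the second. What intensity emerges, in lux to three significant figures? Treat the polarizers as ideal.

Unpolarized light through the first polarizer → I₁ = 2700 lux/2 = 1350 lux, polarized at 7°.
I₂ = I₁ · cos²(19°) = 1350 · 0.894 = 1207 lux.
I₃ = I₂ · cos²(81°) = 1207 · 0.02447 = 29.54 lux.

I ≈ 29.5 lux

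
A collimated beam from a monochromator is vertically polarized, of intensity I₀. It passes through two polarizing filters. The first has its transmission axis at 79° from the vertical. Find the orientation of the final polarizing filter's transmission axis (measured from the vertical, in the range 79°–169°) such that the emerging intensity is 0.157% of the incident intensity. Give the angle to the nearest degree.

By Malus's law, I₁ = I₀ cos²(79° − 0°) = I₀ cos²(79°) = 0.03641 I₀.
Need I₂/I₀ = 0.00157, so cos²(θ − 79°) = 0.00157 / 0.03641 = 0.04312.
θ − 79° = arccos(√0.04312) = 78.0°, giving θ ≈ 79 + 78.0 = 157.0°.

θ ≈ 157°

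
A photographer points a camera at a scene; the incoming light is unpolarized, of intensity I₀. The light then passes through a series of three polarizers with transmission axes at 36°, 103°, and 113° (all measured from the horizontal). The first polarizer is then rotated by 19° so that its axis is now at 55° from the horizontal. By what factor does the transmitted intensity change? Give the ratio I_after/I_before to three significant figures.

Before rotation:
Unpolarized light through the first polarizer → I₁ = ½ I₀, now polarized at 36°.
I₂ = I₁ cos²(103° − 36°) = 0.5 I₀ · cos²(67°) = 0.07634 I₀.
I₃ = I₂ cos²(113° − 103°) = 0.07634 I₀ · cos²(10°) = 0.07403 I₀.
After rotation:
Unpolarized light through the first polarizer → I₁ = ½ I₀, now polarized at 55°.
I₂ = I₁ cos²(103° − 55°) = 0.5 I₀ · cos²(48°) = 0.2239 I₀.
I₃ = I₂ cos²(113° − 103°) = 0.2239 I₀ · cos²(10°) = 0.2171 I₀.
Ratio = 0.2171 / 0.07403 = 2.933.

I_new/I_old ≈ 2.93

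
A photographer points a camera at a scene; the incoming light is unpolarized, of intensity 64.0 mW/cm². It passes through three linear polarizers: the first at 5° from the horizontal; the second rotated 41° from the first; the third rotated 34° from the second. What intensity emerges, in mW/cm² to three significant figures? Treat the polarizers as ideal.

I ≈ 12.5 mW/cm²

Unpolarized light through the first polarizer → I₁ = 64.0 mW/cm²/2 = 32 mW/cm², polarized at 5°.
I₂ = I₁ · cos²(41°) = 32 · 0.5696 = 18.23 mW/cm².
I₃ = I₂ · cos²(34°) = 18.23 · 0.6873 = 12.53 mW/cm².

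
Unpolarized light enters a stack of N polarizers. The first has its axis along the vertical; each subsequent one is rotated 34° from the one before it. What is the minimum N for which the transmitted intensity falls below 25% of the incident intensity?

First polarizer halves the unpolarized light: factor 1/2.
Each further stage multiplies by cos²(34°) = 0.6873.
After N polarizers: T = 0.5·0.6873^(N−1). Require T < 0.25 ⇒ N−1 > ln(0.25/0.5)/ln(0.6873) = 1.85, so N−1 ≥ 2 and N = 3.
Check: N=3 gives T = 0.2362 < 0.25; N=2 gives T = 0.3437.

N = 3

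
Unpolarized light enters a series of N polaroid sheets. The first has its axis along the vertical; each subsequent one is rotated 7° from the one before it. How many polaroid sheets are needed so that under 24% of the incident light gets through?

N = 51

First polarizer halves the unpolarized light: factor 1/2.
Each further stage multiplies by cos²(7°) = 0.9851.
After N polarizers: T = 0.5·0.9851^(N−1). Require T < 0.24 ⇒ N−1 > ln(0.24/0.5)/ln(0.9851) = 49.05, so N−1 ≥ 50 and N = 51.
Check: N=51 gives T = 0.2366 < 0.24; N=50 gives T = 0.2402.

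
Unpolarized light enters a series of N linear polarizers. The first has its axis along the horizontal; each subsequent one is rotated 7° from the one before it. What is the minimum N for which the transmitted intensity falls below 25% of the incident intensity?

N = 48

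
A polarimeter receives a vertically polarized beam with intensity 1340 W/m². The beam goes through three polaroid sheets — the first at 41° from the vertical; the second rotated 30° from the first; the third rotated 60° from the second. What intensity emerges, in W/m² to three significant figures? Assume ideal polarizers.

By Malus's law, I₁ = 1340 W/m² · cos²(41°) = 763.2 W/m².
I₂ = I₁ · cos²(30°) = 763.2 · 0.75 = 572.4 W/m².
I₃ = I₂ · cos²(60°) = 572.4 · 0.25 = 143.1 W/m².

I ≈ 143 W/m²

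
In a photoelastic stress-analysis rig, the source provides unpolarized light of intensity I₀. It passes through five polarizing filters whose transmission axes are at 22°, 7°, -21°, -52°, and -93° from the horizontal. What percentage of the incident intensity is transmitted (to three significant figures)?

Unpolarized light through the first polarizer → I₁ = ½ I₀, now polarized at 22°.
I₂ = I₁ cos²(7° − 22°) = 0.5 I₀ · cos²(15°) = 0.4665 I₀.
I₃ = I₂ cos²(-21° − 7°) = 0.4665 I₀ · cos²(28°) = 0.3637 I₀.
I₄ = I₃ cos²(-52° + 21°) = 0.3637 I₀ · cos²(31°) = 0.2672 I₀.
I₅ = I₄ cos²(-93° + 52°) = 0.2672 I₀ · cos²(41°) = 0.1522 I₀.
That is 15.22% of the incident intensity.

≈ 15.2%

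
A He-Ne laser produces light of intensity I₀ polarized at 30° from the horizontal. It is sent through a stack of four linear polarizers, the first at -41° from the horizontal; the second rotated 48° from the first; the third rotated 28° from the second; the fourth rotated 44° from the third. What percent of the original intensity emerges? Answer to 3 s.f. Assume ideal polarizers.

I₁ = I₀ cos²(-41° − 30°) = I₀ cos²(71°) = 0.106 I₀.
I₂ = I₁ cos²(48°) = 0.106 · 0.4477 I₀ = 0.04746 I₀.
I₃ = I₂ cos²(28°) = 0.04746 · 0.7796 I₀ = 0.037 I₀.
I₄ = I₃ cos²(44°) = 0.037 · 0.5174 I₀ = 0.01914 I₀.
That is 1.914% of the incident intensity.

≈ 1.91%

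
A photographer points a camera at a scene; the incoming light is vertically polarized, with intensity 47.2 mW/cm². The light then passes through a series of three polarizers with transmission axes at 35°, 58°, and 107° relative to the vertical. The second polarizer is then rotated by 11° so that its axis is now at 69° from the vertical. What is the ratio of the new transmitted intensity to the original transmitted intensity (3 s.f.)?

I_new/I_old ≈ 1.17

Before rotation:
I₁ = I₀ cos²(35° − 0°) = I₀ cos²(35°) = 0.671 I₀.
I₂ = I₁ cos²(58° − 35°) = 0.671 I₀ · cos²(23°) = 0.5686 I₀.
I₃ = I₂ cos²(107° − 58°) = 0.5686 I₀ · cos²(49°) = 0.2447 I₀.
After rotation:
I₁ = I₀ cos²(35° − 0°) = I₀ cos²(35°) = 0.671 I₀.
I₂ = I₁ cos²(69° − 35°) = 0.671 I₀ · cos²(34°) = 0.4612 I₀.
I₃ = I₂ cos²(107° − 69°) = 0.4612 I₀ · cos²(38°) = 0.2864 I₀.
Ratio = 0.2864 / 0.2447 = 1.17.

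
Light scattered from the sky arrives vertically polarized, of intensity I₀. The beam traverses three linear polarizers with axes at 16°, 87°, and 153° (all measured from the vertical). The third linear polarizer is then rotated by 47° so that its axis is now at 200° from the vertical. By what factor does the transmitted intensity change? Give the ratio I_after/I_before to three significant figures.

Before rotation:
I₁ = I₀ cos²(16° − 0°) = I₀ cos²(16°) = 0.924 I₀.
I₂ = I₁ cos²(87° − 16°) = 0.924 I₀ · cos²(71°) = 0.09794 I₀.
I₃ = I₂ cos²(153° − 87°) = 0.09794 I₀ · cos²(66°) = 0.0162 I₀.
After rotation:
I₁ = I₀ cos²(16° − 0°) = I₀ cos²(16°) = 0.924 I₀.
I₂ = I₁ cos²(87° − 16°) = 0.924 I₀ · cos²(71°) = 0.09794 I₀.
Angle between axes 2 and 3: 67°. I₃ = 0.09794 I₀ · cos²(67°) = 0.01495 I₀.
Ratio = 0.01495 / 0.0162 = 0.9228.

I_new/I_old ≈ 0.923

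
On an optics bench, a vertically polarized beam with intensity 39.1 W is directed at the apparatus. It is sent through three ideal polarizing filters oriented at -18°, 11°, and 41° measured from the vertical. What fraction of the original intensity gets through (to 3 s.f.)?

I₁ = 39.1 W · cos²(18°) = 35.37 W.
I₂ = I₁ · cos²(29°) = 35.37 · 0.765 = 27.05 W.
I₃ = I₂ · cos²(30°) = 27.05 · 0.75 = 20.29 W.
Transmitted fraction = 0.5189.

I/I₀ ≈ 0.519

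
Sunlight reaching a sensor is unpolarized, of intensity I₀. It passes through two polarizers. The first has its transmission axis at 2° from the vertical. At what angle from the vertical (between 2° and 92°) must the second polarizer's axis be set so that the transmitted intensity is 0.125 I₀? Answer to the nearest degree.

θ ≈ 62°

Unpolarized light through the first polarizer → I₁ = ½ I₀, now polarized at 2°.
Need I₂/I₀ = 0.125, so cos²(θ − 2°) = 0.125 / 0.5 = 0.25.
θ − 2° = arccos(√0.25) = 60.0°, giving θ ≈ 2 + 60.0 = 62.0°.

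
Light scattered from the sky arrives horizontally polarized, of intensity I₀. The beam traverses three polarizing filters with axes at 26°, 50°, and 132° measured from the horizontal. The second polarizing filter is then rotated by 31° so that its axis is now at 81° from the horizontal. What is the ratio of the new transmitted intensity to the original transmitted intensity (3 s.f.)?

I_new/I_old ≈ 8.06

Before rotation:
I₁ = I₀ cos²(26° − 0°) = I₀ cos²(26°) = 0.8078 I₀.
I₂ = I₁ cos²(50° − 26°) = 0.8078 I₀ · cos²(24°) = 0.6742 I₀.
I₃ = I₂ cos²(132° − 50°) = 0.6742 I₀ · cos²(82°) = 0.01306 I₀.
After rotation:
I₁ = I₀ cos²(26° − 0°) = I₀ cos²(26°) = 0.8078 I₀.
I₂ = I₁ cos²(81° − 26°) = 0.8078 I₀ · cos²(55°) = 0.2658 I₀.
I₃ = I₂ cos²(132° − 81°) = 0.2658 I₀ · cos²(51°) = 0.1053 I₀.
Ratio = 0.1053 / 0.01306 = 8.06.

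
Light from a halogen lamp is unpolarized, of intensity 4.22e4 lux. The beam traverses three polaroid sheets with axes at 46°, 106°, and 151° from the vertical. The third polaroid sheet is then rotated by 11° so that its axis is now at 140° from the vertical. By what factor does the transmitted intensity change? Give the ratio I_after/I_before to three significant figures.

Before rotation:
Unpolarized light through the first polarizer → I₁ = ½ I₀, now polarized at 46°.
I₂ = I₁ cos²(106° − 46°) = 0.5 I₀ · cos²(60°) = 0.125 I₀.
I₃ = I₂ cos²(151° − 106°) = 0.125 I₀ · cos²(45°) = 0.0625 I₀.
After rotation:
Unpolarized light through the first polarizer → I₁ = ½ I₀, now polarized at 46°.
I₂ = I₁ cos²(106° − 46°) = 0.5 I₀ · cos²(60°) = 0.125 I₀.
I₃ = I₂ cos²(140° − 106°) = 0.125 I₀ · cos²(34°) = 0.08591 I₀.
Ratio = 0.08591 / 0.0625 = 1.375.

I_new/I_old ≈ 1.37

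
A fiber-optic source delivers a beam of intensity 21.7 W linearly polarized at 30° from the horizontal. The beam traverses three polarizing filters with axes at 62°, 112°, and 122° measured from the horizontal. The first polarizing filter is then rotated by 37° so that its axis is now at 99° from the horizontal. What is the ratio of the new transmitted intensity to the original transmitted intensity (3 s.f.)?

I_new/I_old ≈ 0.410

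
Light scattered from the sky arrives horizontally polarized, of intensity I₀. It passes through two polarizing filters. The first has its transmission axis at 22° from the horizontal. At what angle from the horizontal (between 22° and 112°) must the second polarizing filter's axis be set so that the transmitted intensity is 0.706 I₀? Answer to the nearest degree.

By Malus's law, I₁ = I₀ cos²(22° − 0°) = I₀ cos²(22°) = 0.8597 I₀.
Need I₂/I₀ = 0.706, so cos²(θ − 22°) = 0.706 / 0.8597 = 0.8212.
θ − 22° = arccos(√0.8212) = 25.0°, giving θ ≈ 22 + 25.0 = 47.0°.

θ ≈ 47°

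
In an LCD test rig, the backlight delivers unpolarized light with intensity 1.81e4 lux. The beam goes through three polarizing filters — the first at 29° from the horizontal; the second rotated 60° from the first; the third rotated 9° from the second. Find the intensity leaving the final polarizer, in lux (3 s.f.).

Unpolarized light through the first polarizer → I₁ = 1.81e4 lux/2 = 9050 lux, polarized at 29°.
I₂ = I₁ · cos²(60°) = 9050 · 0.25 = 2263 lux.
I₃ = I₂ · cos²(9°) = 2263 · 0.9755 = 2207 lux.

I ≈ 2210 lux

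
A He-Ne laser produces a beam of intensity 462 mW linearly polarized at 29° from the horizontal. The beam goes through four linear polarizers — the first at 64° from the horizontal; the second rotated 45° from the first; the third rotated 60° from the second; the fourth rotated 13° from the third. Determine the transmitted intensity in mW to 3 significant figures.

I ≈ 36.8 mW

By Malus's law, I₁ = 462 mW · cos²(35°) = 310 mW.
I₂ = I₁ · cos²(45°) = 310 · 0.5 = 155 mW.
I₃ = I₂ · cos²(60°) = 155 · 0.25 = 38.75 mW.
I₄ = I₃ · cos²(13°) = 38.75 · 0.9494 = 36.79 mW.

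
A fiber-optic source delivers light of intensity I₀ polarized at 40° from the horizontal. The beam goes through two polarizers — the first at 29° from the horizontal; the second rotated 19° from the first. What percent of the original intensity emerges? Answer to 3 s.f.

≈ 86.1%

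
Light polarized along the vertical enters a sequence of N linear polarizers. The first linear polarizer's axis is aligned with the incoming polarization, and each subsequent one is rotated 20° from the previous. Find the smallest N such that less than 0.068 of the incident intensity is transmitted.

N = 23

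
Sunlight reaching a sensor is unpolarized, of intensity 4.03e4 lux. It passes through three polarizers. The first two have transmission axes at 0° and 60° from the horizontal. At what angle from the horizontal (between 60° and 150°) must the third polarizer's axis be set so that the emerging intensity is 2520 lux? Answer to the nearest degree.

θ ≈ 105°

Unpolarized light through the first polarizer → I₁ = ½ I₀, now polarized at 0°.
I₂ = I₁ cos²(60° − 0°) = 0.5 I₀ · cos²(60°) = 0.125 I₀.
Target fraction: 2520 / 4.03e4 lux = 0.06253 of I₀.
Need I₃/I₀ = 0.06253, so cos²(θ − 60°) = 0.06253 / 0.125 = 0.5002.
θ − 60° = arccos(√0.5002) = 45.0°, giving θ ≈ 60 + 45.0 = 105.0°.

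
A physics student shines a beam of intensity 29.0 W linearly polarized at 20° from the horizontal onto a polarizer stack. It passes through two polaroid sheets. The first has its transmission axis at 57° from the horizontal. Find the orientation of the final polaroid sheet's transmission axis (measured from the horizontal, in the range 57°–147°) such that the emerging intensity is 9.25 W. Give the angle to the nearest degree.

I₁ = I₀ cos²(57° − 20°) = I₀ cos²(37°) = 0.6378 I₀.
Target fraction: 9.25 / 29.0 W = 0.319 of I₀.
Need I₂/I₀ = 0.319, so cos²(θ − 57°) = 0.319 / 0.6378 = 0.5001.
θ − 57° = arccos(√0.5001) = 45.0°, giving θ ≈ 57 + 45.0 = 102.0°.

θ ≈ 102°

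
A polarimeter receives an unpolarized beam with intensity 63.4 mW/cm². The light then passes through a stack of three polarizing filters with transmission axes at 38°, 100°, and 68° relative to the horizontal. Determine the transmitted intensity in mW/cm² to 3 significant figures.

Unpolarized light through the first polarizer → I₁ = 63.4 mW/cm²/2 = 31.7 mW/cm², polarized at 38°.
I₂ = I₁ · cos²(62°) = 31.7 · 0.2204 = 6.987 mW/cm².
I₃ = I₂ · cos²(32°) = 6.987 · 0.7192 = 5.025 mW/cm².

I ≈ 5.02 mW/cm²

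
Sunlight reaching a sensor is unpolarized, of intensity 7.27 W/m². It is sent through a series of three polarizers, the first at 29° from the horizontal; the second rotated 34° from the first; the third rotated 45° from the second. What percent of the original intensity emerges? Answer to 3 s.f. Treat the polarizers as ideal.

Unpolarized light through the first polarizer → I₁ = 7.27 W/m²/2 = 3.635 W/m², polarized at 29°.
I₂ = I₁ · cos²(34°) = 3.635 · 0.6873 = 2.498 W/m².
I₃ = I₂ · cos²(45°) = 2.498 · 0.5 = 1.249 W/m².
That is 17.18% of the incident intensity.

≈ 17.2%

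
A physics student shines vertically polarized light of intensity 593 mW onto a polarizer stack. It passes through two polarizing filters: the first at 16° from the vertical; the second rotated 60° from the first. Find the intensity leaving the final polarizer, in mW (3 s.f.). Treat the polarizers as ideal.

I ≈ 137 mW

I₁ = 593 mW · cos²(16°) = 547.9 mW.
I₂ = I₁ · cos²(60°) = 547.9 · 0.25 = 137 mW.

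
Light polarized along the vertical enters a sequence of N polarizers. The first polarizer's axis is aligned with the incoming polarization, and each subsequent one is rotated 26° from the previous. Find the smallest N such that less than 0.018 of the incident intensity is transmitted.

N = 20

First polarizer is aligned with the polarization: full transmission.
Each further stage multiplies by cos²(26°) = 0.8078.
After N polarizers: T = 0.8078^(N−1). Require T < 0.018 ⇒ N−1 > ln(0.018)/ln(0.8078) = 18.83, so N−1 ≥ 19 and N = 20.
Check: N=20 gives T = 0.01734 < 0.018; N=19 gives T = 0.02147.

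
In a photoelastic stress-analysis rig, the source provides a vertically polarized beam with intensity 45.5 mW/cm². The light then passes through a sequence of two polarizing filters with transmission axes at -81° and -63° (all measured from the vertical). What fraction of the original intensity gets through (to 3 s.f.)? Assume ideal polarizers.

I/I₀ ≈ 0.0221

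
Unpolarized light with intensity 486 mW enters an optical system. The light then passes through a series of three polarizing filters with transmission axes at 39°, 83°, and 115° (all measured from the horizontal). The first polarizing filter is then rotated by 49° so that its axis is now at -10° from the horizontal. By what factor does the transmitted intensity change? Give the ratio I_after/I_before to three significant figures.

I_new/I_old ≈ 0.00529

Before rotation:
Unpolarized light through the first polarizer → I₁ = ½ I₀, now polarized at 39°.
I₂ = I₁ cos²(83° − 39°) = 0.5 I₀ · cos²(44°) = 0.2587 I₀.
I₃ = I₂ cos²(115° − 83°) = 0.2587 I₀ · cos²(32°) = 0.1861 I₀.
After rotation:
Unpolarized light through the first polarizer → I₁ = ½ I₀, now polarized at -10°.
Angle between axes 1 and 2: 87°. I₂ = 0.5 I₀ · cos²(87°) = 0.00137 I₀.
I₃ = I₂ cos²(115° − 83°) = 0.00137 I₀ · cos²(32°) = 0.0009849 I₀.
Ratio = 0.0009849 / 0.1861 = 0.005293.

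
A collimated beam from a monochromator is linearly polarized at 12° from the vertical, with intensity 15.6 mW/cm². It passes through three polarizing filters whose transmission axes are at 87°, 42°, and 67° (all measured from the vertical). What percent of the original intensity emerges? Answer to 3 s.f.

I₁ = 15.6 mW/cm² · cos²(75°) = 1.045 mW/cm².
I₂ = I₁ · cos²(45°) = 1.045 · 0.5 = 0.5225 mW/cm².
I₃ = I₂ · cos²(25°) = 0.5225 · 0.8214 = 0.4292 mW/cm².
That is 2.751% of the incident intensity.

≈ 2.75%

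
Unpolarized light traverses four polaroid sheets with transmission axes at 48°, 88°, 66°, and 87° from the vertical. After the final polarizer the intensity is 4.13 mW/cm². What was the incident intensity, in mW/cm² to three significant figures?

I₀ ≈ 18.8 mW/cm²

Unpolarized light through the first polarizer → I₁ = ½ I₀, now polarized at 48°.
I₂ = I₁ cos²(88° − 48°) = 0.5 I₀ · cos²(40°) = 0.2934 I₀.
I₃ = I₂ cos²(66° − 88°) = 0.2934 I₀ · cos²(22°) = 0.2522 I₀.
I₄ = I₃ cos²(87° − 66°) = 0.2522 I₀ · cos²(21°) = 0.2198 I₀.
So 4.13 mW/cm² = 0.2198 I₀, giving I₀ = 4.13/0.2198 = 18.79 mW/cm².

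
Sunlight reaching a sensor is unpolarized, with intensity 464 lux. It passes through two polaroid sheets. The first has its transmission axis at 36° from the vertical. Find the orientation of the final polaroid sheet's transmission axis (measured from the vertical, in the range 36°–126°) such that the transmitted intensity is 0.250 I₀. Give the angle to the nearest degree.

θ ≈ 81°

Unpolarized light through the first polarizer → I₁ = ½ I₀, now polarized at 36°.
Need I₂/I₀ = 0.25, so cos²(θ − 36°) = 0.25 / 0.5 = 0.5.
θ − 36° = arccos(√0.5) = 45.0°, giving θ ≈ 36 + 45.0 = 81.0°.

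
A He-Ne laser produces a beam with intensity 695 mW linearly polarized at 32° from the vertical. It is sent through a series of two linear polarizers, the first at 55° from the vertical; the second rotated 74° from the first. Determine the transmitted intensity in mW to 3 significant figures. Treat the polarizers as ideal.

I₁ = 695 mW · cos²(23°) = 588.9 mW.
I₂ = I₁ · cos²(74°) = 588.9 · 0.07598 = 44.74 mW.

I ≈ 44.7 mW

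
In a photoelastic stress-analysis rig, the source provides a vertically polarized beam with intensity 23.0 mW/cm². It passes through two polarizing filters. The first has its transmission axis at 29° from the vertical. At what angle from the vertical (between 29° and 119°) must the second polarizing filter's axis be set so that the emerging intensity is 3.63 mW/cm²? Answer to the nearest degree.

By Malus's law, I₁ = I₀ cos²(29° − 0°) = I₀ cos²(29°) = 0.765 I₀.
Target fraction: 3.63 / 23.0 mW/cm² = 0.1578 of I₀.
Need I₂/I₀ = 0.1578, so cos²(θ − 29°) = 0.1578 / 0.765 = 0.2063.
θ − 29° = arccos(√0.2063) = 63.0°, giving θ ≈ 29 + 63.0 = 92.0°.

θ ≈ 92°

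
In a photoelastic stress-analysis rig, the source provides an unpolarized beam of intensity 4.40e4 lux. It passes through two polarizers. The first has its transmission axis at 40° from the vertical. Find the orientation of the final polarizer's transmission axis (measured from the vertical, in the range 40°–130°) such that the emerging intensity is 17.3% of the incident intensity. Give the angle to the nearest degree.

θ ≈ 94°

Unpolarized light through the first polarizer → I₁ = ½ I₀, now polarized at 40°.
Need I₂/I₀ = 0.173, so cos²(θ − 40°) = 0.173 / 0.5 = 0.346.
θ − 40° = arccos(√0.346) = 54.0°, giving θ ≈ 40 + 54.0 = 94.0°.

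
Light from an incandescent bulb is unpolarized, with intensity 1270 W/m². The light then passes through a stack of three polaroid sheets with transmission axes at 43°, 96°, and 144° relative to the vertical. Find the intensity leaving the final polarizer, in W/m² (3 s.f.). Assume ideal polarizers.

I ≈ 103 W/m²

Unpolarized light through the first polarizer → I₁ = 1270 W/m²/2 = 635 W/m², polarized at 43°.
I₂ = I₁ · cos²(53°) = 635 · 0.3622 = 230 W/m².
I₃ = I₂ · cos²(48°) = 230 · 0.4477 = 103 W/m².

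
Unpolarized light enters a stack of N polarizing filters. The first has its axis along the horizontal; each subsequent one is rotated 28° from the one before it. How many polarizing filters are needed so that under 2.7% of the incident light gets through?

First polarizer halves the unpolarized light: factor 1/2.
Each further stage multiplies by cos²(28°) = 0.7796.
After N polarizers: T = 0.5·0.7796^(N−1). Require T < 0.027 ⇒ N−1 > ln(0.027/0.5)/ln(0.7796) = 11.72, so N−1 ≥ 12 and N = 13.
Check: N=13 gives T = 0.0252 < 0.027; N=12 gives T = 0.03232.

N = 13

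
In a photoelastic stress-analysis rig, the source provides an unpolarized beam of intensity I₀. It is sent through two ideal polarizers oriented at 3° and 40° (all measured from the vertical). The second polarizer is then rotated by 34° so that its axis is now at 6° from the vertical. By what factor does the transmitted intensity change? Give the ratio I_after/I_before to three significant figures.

I_new/I_old ≈ 1.56

Before rotation:
Unpolarized light through the first polarizer → I₁ = ½ I₀, now polarized at 3°.
I₂ = I₁ cos²(40° − 3°) = 0.5 I₀ · cos²(37°) = 0.3189 I₀.
After rotation:
Unpolarized light through the first polarizer → I₁ = ½ I₀, now polarized at 3°.
I₂ = I₁ cos²(6° − 3°) = 0.5 I₀ · cos²(3°) = 0.4986 I₀.
Ratio = 0.4986 / 0.3189 = 1.564.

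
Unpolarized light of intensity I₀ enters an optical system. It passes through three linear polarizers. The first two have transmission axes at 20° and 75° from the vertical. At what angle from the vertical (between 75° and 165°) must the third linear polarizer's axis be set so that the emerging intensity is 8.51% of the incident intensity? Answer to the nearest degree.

Unpolarized light through the first polarizer → I₁ = ½ I₀, now polarized at 20°.
I₂ = I₁ cos²(75° − 20°) = 0.5 I₀ · cos²(55°) = 0.1645 I₀.
Need I₃/I₀ = 0.0851, so cos²(θ − 75°) = 0.0851 / 0.1645 = 0.5173.
θ − 75° = arccos(√0.5173) = 44.0°, giving θ ≈ 75 + 44.0 = 119.0°.

θ ≈ 119°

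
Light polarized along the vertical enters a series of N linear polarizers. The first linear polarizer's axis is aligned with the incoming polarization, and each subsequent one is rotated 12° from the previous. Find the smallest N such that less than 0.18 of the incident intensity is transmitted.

N = 40

First polarizer is aligned with the polarization: full transmission.
Each further stage multiplies by cos²(12°) = 0.9568.
After N polarizers: T = 0.9568^(N−1). Require T < 0.18 ⇒ N−1 > ln(0.18)/ln(0.9568) = 38.81, so N−1 ≥ 39 and N = 40.
Check: N=40 gives T = 0.1785 < 0.18; N=39 gives T = 0.1865.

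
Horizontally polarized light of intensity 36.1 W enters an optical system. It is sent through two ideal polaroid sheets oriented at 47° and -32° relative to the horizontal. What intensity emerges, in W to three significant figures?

I ≈ 0.611 W

I₁ = 36.1 W · cos²(47°) = 16.79 W.
I₂ = I₁ · cos²(79°) = 16.79 · 0.03641 = 0.6113 W.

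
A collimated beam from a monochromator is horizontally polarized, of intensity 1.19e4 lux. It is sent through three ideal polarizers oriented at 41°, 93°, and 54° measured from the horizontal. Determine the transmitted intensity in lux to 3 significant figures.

I ≈ 1550 lux

I₁ = 1.19e4 lux · cos²(41°) = 6778 lux.
I₂ = I₁ · cos²(52°) = 6778 · 0.379 = 2569 lux.
I₃ = I₂ · cos²(39°) = 2569 · 0.604 = 1552 lux.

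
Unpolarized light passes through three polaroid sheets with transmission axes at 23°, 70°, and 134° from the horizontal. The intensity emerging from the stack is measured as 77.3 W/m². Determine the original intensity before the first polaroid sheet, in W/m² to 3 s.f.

I₀ ≈ 1730 W/m²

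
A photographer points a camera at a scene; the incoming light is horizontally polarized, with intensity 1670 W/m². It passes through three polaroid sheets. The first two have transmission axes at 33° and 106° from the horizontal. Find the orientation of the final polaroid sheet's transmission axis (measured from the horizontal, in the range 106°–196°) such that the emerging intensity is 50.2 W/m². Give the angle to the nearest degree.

By Malus's law, I₁ = I₀ cos²(33° − 0°) = I₀ cos²(33°) = 0.7034 I₀.
I₂ = I₁ cos²(106° − 33°) = 0.7034 I₀ · cos²(73°) = 0.06012 I₀.
Target fraction: 50.2 / 1670 W/m² = 0.03006 of I₀.
Need I₃/I₀ = 0.03006, so cos²(θ − 106°) = 0.03006 / 0.06012 = 0.5.
θ − 106° = arccos(√0.5) = 45.0°, giving θ ≈ 106 + 45.0 = 151.0°.

θ ≈ 151°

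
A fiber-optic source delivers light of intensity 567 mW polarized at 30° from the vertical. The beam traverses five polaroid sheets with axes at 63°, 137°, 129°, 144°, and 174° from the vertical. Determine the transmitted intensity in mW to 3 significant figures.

I ≈ 20.8 mW

I₁ = 567 mW · cos²(33°) = 398.8 mW.
I₂ = I₁ · cos²(74°) = 398.8 · 0.07598 = 30.3 mW.
I₃ = I₂ · cos²(8°) = 30.3 · 0.9806 = 29.71 mW.
I₄ = I₃ · cos²(15°) = 29.71 · 0.933 = 27.72 mW.
I₅ = I₄ · cos²(30°) = 27.72 · 0.75 = 20.79 mW.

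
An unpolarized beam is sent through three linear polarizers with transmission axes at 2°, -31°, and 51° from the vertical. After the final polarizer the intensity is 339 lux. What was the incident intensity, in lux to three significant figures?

Unpolarized light through the first polarizer → I₁ = ½ I₀, now polarized at 2°.
I₂ = I₁ cos²(-31° − 2°) = 0.5 I₀ · cos²(33°) = 0.3517 I₀.
I₃ = I₂ cos²(51° + 31°) = 0.3517 I₀ · cos²(82°) = 0.006812 I₀.
So 339 lux = 0.006812 I₀, giving I₀ = 339/0.006812 = 4.977e+04 lux.

I₀ ≈ 4.98e4 lux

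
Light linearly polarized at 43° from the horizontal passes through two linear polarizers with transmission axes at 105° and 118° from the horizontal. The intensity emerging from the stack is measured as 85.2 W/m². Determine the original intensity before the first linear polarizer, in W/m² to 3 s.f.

By Malus's law, I₁ = I₀ cos²(105° − 43°) = I₀ cos²(62°) = 0.2204 I₀.
I₂ = I₁ cos²(118° − 105°) = 0.2204 I₀ · cos²(13°) = 0.2093 I₀.
So 85.2 W/m² = 0.2093 I₀, giving I₀ = 85.2/0.2093 = 407.2 W/m².

I₀ ≈ 407 W/m²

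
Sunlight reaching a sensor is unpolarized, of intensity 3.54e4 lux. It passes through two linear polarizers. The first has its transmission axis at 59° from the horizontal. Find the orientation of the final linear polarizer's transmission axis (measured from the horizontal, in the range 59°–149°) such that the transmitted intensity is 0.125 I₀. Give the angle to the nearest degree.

Unpolarized light through the first polarizer → I₁ = ½ I₀, now polarized at 59°.
Need I₂/I₀ = 0.125, so cos²(θ − 59°) = 0.125 / 0.5 = 0.25.
θ − 59° = arccos(√0.25) = 60.0°, giving θ ≈ 59 + 60.0 = 119.0°.

θ ≈ 119°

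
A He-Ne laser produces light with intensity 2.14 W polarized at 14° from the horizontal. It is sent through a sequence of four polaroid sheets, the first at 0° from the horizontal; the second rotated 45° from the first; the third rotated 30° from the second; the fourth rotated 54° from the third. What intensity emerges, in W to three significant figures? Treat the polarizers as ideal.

By Malus's law, I₁ = 2.14 W · cos²(14°) = 2.015 W.
I₂ = I₁ · cos²(45°) = 2.015 · 0.5 = 1.007 W.
I₃ = I₂ · cos²(30°) = 1.007 · 0.75 = 0.7555 W.
I₄ = I₃ · cos²(54°) = 0.7555 · 0.3455 = 0.261 W.

I ≈ 0.261 W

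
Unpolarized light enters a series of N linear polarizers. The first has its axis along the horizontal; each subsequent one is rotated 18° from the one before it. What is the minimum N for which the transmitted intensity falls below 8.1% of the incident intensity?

First polarizer halves the unpolarized light: factor 1/2.
Each further stage multiplies by cos²(18°) = 0.9045.
After N polarizers: T = 0.5·0.9045^(N−1). Require T < 0.081 ⇒ N−1 > ln(0.081/0.5)/ln(0.9045) = 18.14, so N−1 ≥ 19 and N = 20.
Check: N=20 gives T = 0.07427 < 0.081; N=19 gives T = 0.08211.

N = 20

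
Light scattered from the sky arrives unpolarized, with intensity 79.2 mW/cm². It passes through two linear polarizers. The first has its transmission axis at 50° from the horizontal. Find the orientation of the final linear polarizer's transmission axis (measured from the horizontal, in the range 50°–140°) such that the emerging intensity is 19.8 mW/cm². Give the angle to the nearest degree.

θ ≈ 95°

Unpolarized light through the first polarizer → I₁ = ½ I₀, now polarized at 50°.
Target fraction: 19.8 / 79.2 mW/cm² = 0.25 of I₀.
Need I₂/I₀ = 0.25, so cos²(θ − 50°) = 0.25 / 0.5 = 0.5.
θ − 50° = arccos(√0.5) = 45.0°, giving θ ≈ 50 + 45.0 = 95.0°.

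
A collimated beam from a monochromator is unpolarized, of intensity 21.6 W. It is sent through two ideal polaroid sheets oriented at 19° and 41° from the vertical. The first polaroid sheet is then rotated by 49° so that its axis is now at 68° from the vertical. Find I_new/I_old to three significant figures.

I_new/I_old ≈ 0.923

Before rotation:
Unpolarized light through the first polarizer → I₁ = ½ I₀, now polarized at 19°.
I₂ = I₁ cos²(41° − 19°) = 0.5 I₀ · cos²(22°) = 0.4298 I₀.
After rotation:
Unpolarized light through the first polarizer → I₁ = ½ I₀, now polarized at 68°.
I₂ = I₁ cos²(41° − 68°) = 0.5 I₀ · cos²(27°) = 0.3969 I₀.
Ratio = 0.3969 / 0.4298 = 0.9235.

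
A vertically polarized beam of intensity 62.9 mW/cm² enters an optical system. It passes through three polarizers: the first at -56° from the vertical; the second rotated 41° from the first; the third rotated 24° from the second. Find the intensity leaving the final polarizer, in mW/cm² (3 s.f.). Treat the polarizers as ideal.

I₁ = 62.9 mW/cm² · cos²(56°) = 19.67 mW/cm².
I₂ = I₁ · cos²(41°) = 19.67 · 0.5696 = 11.2 mW/cm².
I₃ = I₂ · cos²(24°) = 11.2 · 0.8346 = 9.35 mW/cm².

I ≈ 9.35 mW/cm²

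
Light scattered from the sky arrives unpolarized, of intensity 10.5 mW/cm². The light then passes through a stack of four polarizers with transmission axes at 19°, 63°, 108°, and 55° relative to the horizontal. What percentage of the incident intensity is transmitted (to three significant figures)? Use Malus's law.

Unpolarized light through the first polarizer → I₁ = 10.5 mW/cm²/2 = 5.25 mW/cm², polarized at 19°.
I₂ = I₁ · cos²(44°) = 5.25 · 0.5174 = 2.717 mW/cm².
I₃ = I₂ · cos²(45°) = 2.717 · 0.5 = 1.358 mW/cm².
I₄ = I₃ · cos²(53°) = 1.358 · 0.3622 = 0.492 mW/cm².
That is 4.685% of the incident intensity.

≈ 4.69%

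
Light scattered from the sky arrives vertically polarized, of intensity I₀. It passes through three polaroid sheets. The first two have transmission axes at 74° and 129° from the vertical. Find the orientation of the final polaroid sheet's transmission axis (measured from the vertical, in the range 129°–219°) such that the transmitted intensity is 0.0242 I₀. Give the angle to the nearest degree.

By Malus's law, I₁ = I₀ cos²(74° − 0°) = I₀ cos²(74°) = 0.07598 I₀.
I₂ = I₁ cos²(129° − 74°) = 0.07598 I₀ · cos²(55°) = 0.025 I₀.
Need I₃/I₀ = 0.0242, so cos²(θ − 129°) = 0.0242 / 0.025 = 0.9682.
θ − 129° = arccos(√0.9682) = 10.3°, giving θ ≈ 129 + 10.3 = 139.3°.

θ ≈ 139°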